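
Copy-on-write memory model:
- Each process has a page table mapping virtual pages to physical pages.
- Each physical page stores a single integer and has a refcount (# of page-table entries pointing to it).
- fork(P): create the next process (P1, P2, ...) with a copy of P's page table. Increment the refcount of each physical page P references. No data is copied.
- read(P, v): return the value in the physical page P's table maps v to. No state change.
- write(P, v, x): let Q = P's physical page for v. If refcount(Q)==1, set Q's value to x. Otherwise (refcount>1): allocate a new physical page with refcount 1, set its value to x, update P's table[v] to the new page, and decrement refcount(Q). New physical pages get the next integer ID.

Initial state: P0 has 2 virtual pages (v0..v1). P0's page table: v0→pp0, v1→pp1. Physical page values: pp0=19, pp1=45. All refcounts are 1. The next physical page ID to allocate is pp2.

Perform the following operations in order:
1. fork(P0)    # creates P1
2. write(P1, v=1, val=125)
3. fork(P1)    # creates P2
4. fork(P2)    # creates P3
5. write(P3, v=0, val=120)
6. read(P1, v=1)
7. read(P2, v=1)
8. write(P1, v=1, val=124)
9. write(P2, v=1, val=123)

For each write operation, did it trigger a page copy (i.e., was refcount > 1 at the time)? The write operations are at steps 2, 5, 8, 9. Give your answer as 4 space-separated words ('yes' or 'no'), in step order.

Op 1: fork(P0) -> P1. 2 ppages; refcounts: pp0:2 pp1:2
Op 2: write(P1, v1, 125). refcount(pp1)=2>1 -> COPY to pp2. 3 ppages; refcounts: pp0:2 pp1:1 pp2:1
Op 3: fork(P1) -> P2. 3 ppages; refcounts: pp0:3 pp1:1 pp2:2
Op 4: fork(P2) -> P3. 3 ppages; refcounts: pp0:4 pp1:1 pp2:3
Op 5: write(P3, v0, 120). refcount(pp0)=4>1 -> COPY to pp3. 4 ppages; refcounts: pp0:3 pp1:1 pp2:3 pp3:1
Op 6: read(P1, v1) -> 125. No state change.
Op 7: read(P2, v1) -> 125. No state change.
Op 8: write(P1, v1, 124). refcount(pp2)=3>1 -> COPY to pp4. 5 ppages; refcounts: pp0:3 pp1:1 pp2:2 pp3:1 pp4:1
Op 9: write(P2, v1, 123). refcount(pp2)=2>1 -> COPY to pp5. 6 ppages; refcounts: pp0:3 pp1:1 pp2:1 pp3:1 pp4:1 pp5:1

yes yes yes yes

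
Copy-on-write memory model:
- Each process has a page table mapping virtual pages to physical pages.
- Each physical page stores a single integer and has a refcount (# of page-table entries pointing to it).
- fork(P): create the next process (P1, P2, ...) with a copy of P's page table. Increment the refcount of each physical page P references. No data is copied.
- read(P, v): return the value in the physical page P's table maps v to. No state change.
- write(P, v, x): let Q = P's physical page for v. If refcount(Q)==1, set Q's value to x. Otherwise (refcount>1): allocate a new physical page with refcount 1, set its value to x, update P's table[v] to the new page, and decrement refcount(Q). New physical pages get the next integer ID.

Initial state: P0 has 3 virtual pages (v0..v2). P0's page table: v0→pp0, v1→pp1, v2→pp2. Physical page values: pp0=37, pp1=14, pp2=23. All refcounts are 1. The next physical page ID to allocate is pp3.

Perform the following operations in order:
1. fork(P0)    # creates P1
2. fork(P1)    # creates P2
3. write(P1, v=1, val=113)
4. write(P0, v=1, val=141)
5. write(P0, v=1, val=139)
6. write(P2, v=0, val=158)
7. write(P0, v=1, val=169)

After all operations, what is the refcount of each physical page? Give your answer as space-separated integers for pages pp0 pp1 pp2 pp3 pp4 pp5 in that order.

Answer: 2 1 3 1 1 1

Derivation:
Op 1: fork(P0) -> P1. 3 ppages; refcounts: pp0:2 pp1:2 pp2:2
Op 2: fork(P1) -> P2. 3 ppages; refcounts: pp0:3 pp1:3 pp2:3
Op 3: write(P1, v1, 113). refcount(pp1)=3>1 -> COPY to pp3. 4 ppages; refcounts: pp0:3 pp1:2 pp2:3 pp3:1
Op 4: write(P0, v1, 141). refcount(pp1)=2>1 -> COPY to pp4. 5 ppages; refcounts: pp0:3 pp1:1 pp2:3 pp3:1 pp4:1
Op 5: write(P0, v1, 139). refcount(pp4)=1 -> write in place. 5 ppages; refcounts: pp0:3 pp1:1 pp2:3 pp3:1 pp4:1
Op 6: write(P2, v0, 158). refcount(pp0)=3>1 -> COPY to pp5. 6 ppages; refcounts: pp0:2 pp1:1 pp2:3 pp3:1 pp4:1 pp5:1
Op 7: write(P0, v1, 169). refcount(pp4)=1 -> write in place. 6 ppages; refcounts: pp0:2 pp1:1 pp2:3 pp3:1 pp4:1 pp5:1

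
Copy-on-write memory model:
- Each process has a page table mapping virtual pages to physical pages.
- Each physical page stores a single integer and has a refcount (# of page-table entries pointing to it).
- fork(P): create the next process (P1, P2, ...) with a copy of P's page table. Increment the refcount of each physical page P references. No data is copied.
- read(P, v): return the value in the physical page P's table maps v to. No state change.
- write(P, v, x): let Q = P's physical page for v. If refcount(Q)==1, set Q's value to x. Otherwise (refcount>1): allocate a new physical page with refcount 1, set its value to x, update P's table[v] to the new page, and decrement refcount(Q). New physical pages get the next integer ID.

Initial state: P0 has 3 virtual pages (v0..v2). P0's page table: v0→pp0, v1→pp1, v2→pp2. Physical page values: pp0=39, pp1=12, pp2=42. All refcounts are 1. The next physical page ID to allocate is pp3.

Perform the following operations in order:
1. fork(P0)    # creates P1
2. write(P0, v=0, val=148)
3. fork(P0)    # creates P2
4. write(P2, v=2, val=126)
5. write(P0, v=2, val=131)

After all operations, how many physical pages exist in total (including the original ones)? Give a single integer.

Answer: 6

Derivation:
Op 1: fork(P0) -> P1. 3 ppages; refcounts: pp0:2 pp1:2 pp2:2
Op 2: write(P0, v0, 148). refcount(pp0)=2>1 -> COPY to pp3. 4 ppages; refcounts: pp0:1 pp1:2 pp2:2 pp3:1
Op 3: fork(P0) -> P2. 4 ppages; refcounts: pp0:1 pp1:3 pp2:3 pp3:2
Op 4: write(P2, v2, 126). refcount(pp2)=3>1 -> COPY to pp4. 5 ppages; refcounts: pp0:1 pp1:3 pp2:2 pp3:2 pp4:1
Op 5: write(P0, v2, 131). refcount(pp2)=2>1 -> COPY to pp5. 6 ppages; refcounts: pp0:1 pp1:3 pp2:1 pp3:2 pp4:1 pp5:1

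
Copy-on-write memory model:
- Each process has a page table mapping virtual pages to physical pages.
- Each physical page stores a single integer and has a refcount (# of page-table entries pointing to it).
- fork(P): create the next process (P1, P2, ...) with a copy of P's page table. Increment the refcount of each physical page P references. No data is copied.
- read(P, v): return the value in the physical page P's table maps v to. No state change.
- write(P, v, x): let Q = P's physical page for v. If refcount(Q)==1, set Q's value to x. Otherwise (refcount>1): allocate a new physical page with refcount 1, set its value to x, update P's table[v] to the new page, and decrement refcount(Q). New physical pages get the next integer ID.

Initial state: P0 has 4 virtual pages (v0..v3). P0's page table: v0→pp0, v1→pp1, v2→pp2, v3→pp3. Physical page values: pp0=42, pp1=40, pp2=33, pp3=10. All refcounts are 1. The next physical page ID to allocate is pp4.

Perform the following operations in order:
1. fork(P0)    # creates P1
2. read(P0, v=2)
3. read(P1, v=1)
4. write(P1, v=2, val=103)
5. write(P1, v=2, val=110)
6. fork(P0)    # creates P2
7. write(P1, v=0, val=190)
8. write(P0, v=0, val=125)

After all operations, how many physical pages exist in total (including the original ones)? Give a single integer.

Answer: 7

Derivation:
Op 1: fork(P0) -> P1. 4 ppages; refcounts: pp0:2 pp1:2 pp2:2 pp3:2
Op 2: read(P0, v2) -> 33. No state change.
Op 3: read(P1, v1) -> 40. No state change.
Op 4: write(P1, v2, 103). refcount(pp2)=2>1 -> COPY to pp4. 5 ppages; refcounts: pp0:2 pp1:2 pp2:1 pp3:2 pp4:1
Op 5: write(P1, v2, 110). refcount(pp4)=1 -> write in place. 5 ppages; refcounts: pp0:2 pp1:2 pp2:1 pp3:2 pp4:1
Op 6: fork(P0) -> P2. 5 ppages; refcounts: pp0:3 pp1:3 pp2:2 pp3:3 pp4:1
Op 7: write(P1, v0, 190). refcount(pp0)=3>1 -> COPY to pp5. 6 ppages; refcounts: pp0:2 pp1:3 pp2:2 pp3:3 pp4:1 pp5:1
Op 8: write(P0, v0, 125). refcount(pp0)=2>1 -> COPY to pp6. 7 ppages; refcounts: pp0:1 pp1:3 pp2:2 pp3:3 pp4:1 pp5:1 pp6:1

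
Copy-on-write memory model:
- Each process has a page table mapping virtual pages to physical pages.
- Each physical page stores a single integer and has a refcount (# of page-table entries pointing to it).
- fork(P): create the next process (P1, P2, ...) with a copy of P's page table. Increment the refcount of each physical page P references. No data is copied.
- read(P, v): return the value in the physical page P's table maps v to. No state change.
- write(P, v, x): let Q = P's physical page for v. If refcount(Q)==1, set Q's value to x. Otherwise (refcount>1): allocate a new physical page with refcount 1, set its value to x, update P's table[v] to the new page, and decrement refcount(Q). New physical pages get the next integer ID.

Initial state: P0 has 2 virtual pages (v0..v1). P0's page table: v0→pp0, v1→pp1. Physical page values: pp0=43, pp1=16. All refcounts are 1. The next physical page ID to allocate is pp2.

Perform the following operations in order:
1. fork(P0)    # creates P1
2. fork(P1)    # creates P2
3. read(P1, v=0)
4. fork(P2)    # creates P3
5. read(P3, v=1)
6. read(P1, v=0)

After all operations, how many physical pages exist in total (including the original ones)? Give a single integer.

Op 1: fork(P0) -> P1. 2 ppages; refcounts: pp0:2 pp1:2
Op 2: fork(P1) -> P2. 2 ppages; refcounts: pp0:3 pp1:3
Op 3: read(P1, v0) -> 43. No state change.
Op 4: fork(P2) -> P3. 2 ppages; refcounts: pp0:4 pp1:4
Op 5: read(P3, v1) -> 16. No state change.
Op 6: read(P1, v0) -> 43. No state change.

Answer: 2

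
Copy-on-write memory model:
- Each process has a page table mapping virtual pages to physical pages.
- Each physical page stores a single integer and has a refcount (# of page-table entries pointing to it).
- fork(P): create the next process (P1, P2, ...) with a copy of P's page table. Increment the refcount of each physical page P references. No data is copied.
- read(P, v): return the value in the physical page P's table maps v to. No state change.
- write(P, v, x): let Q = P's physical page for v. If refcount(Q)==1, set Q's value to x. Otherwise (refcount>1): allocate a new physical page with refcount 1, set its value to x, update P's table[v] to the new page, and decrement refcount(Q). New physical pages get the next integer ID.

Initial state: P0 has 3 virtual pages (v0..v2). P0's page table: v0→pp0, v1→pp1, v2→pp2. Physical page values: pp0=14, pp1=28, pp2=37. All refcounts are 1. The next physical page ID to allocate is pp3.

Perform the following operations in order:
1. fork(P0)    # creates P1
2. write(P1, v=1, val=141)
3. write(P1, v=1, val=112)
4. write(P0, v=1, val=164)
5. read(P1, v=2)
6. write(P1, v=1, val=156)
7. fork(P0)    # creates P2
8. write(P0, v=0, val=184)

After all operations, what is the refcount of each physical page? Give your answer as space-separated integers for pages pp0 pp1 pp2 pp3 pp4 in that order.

Answer: 2 2 3 1 1

Derivation:
Op 1: fork(P0) -> P1. 3 ppages; refcounts: pp0:2 pp1:2 pp2:2
Op 2: write(P1, v1, 141). refcount(pp1)=2>1 -> COPY to pp3. 4 ppages; refcounts: pp0:2 pp1:1 pp2:2 pp3:1
Op 3: write(P1, v1, 112). refcount(pp3)=1 -> write in place. 4 ppages; refcounts: pp0:2 pp1:1 pp2:2 pp3:1
Op 4: write(P0, v1, 164). refcount(pp1)=1 -> write in place. 4 ppages; refcounts: pp0:2 pp1:1 pp2:2 pp3:1
Op 5: read(P1, v2) -> 37. No state change.
Op 6: write(P1, v1, 156). refcount(pp3)=1 -> write in place. 4 ppages; refcounts: pp0:2 pp1:1 pp2:2 pp3:1
Op 7: fork(P0) -> P2. 4 ppages; refcounts: pp0:3 pp1:2 pp2:3 pp3:1
Op 8: write(P0, v0, 184). refcount(pp0)=3>1 -> COPY to pp4. 5 ppages; refcounts: pp0:2 pp1:2 pp2:3 pp3:1 pp4:1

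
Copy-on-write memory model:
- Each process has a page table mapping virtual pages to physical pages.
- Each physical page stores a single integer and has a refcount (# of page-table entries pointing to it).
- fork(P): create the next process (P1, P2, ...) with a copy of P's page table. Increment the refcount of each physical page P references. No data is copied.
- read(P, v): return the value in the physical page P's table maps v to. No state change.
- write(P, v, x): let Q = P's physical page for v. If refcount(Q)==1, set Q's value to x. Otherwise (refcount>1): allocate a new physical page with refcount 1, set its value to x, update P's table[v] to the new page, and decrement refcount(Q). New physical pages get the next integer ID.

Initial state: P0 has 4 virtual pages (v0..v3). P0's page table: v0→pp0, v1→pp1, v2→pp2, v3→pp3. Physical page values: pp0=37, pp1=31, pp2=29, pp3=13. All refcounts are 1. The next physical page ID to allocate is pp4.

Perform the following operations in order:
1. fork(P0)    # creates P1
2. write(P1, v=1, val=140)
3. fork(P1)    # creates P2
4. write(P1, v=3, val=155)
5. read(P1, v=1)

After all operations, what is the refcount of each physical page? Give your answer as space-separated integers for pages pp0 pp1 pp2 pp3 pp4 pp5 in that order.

Op 1: fork(P0) -> P1. 4 ppages; refcounts: pp0:2 pp1:2 pp2:2 pp3:2
Op 2: write(P1, v1, 140). refcount(pp1)=2>1 -> COPY to pp4. 5 ppages; refcounts: pp0:2 pp1:1 pp2:2 pp3:2 pp4:1
Op 3: fork(P1) -> P2. 5 ppages; refcounts: pp0:3 pp1:1 pp2:3 pp3:3 pp4:2
Op 4: write(P1, v3, 155). refcount(pp3)=3>1 -> COPY to pp5. 6 ppages; refcounts: pp0:3 pp1:1 pp2:3 pp3:2 pp4:2 pp5:1
Op 5: read(P1, v1) -> 140. No state change.

Answer: 3 1 3 2 2 1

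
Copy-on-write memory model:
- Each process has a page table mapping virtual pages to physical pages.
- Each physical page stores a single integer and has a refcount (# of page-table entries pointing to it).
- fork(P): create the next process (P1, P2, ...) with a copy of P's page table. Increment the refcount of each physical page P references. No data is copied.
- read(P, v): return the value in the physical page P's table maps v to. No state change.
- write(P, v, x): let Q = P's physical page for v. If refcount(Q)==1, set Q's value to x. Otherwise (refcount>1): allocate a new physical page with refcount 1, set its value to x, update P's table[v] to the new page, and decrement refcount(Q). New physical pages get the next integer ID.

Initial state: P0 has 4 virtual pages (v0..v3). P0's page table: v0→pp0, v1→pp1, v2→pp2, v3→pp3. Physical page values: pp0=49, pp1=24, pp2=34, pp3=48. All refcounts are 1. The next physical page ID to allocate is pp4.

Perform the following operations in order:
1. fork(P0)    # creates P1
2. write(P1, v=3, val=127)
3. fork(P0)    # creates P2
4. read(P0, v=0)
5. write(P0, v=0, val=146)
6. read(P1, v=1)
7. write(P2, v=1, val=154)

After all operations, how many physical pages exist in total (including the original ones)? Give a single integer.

Answer: 7

Derivation:
Op 1: fork(P0) -> P1. 4 ppages; refcounts: pp0:2 pp1:2 pp2:2 pp3:2
Op 2: write(P1, v3, 127). refcount(pp3)=2>1 -> COPY to pp4. 5 ppages; refcounts: pp0:2 pp1:2 pp2:2 pp3:1 pp4:1
Op 3: fork(P0) -> P2. 5 ppages; refcounts: pp0:3 pp1:3 pp2:3 pp3:2 pp4:1
Op 4: read(P0, v0) -> 49. No state change.
Op 5: write(P0, v0, 146). refcount(pp0)=3>1 -> COPY to pp5. 6 ppages; refcounts: pp0:2 pp1:3 pp2:3 pp3:2 pp4:1 pp5:1
Op 6: read(P1, v1) -> 24. No state change.
Op 7: write(P2, v1, 154). refcount(pp1)=3>1 -> COPY to pp6. 7 ppages; refcounts: pp0:2 pp1:2 pp2:3 pp3:2 pp4:1 pp5:1 pp6:1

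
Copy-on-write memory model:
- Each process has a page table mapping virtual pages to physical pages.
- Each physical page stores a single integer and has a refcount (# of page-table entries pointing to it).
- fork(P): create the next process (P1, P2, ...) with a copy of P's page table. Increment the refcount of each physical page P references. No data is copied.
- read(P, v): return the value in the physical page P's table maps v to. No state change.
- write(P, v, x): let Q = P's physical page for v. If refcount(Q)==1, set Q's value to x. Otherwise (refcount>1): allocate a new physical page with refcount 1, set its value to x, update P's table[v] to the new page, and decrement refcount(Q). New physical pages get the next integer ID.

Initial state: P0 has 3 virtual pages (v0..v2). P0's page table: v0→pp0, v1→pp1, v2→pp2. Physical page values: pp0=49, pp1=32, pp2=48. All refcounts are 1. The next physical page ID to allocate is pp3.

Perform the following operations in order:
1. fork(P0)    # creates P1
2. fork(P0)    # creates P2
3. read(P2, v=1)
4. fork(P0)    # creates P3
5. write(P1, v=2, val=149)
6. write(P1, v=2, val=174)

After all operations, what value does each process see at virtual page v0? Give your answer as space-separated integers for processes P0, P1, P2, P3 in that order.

Answer: 49 49 49 49

Derivation:
Op 1: fork(P0) -> P1. 3 ppages; refcounts: pp0:2 pp1:2 pp2:2
Op 2: fork(P0) -> P2. 3 ppages; refcounts: pp0:3 pp1:3 pp2:3
Op 3: read(P2, v1) -> 32. No state change.
Op 4: fork(P0) -> P3. 3 ppages; refcounts: pp0:4 pp1:4 pp2:4
Op 5: write(P1, v2, 149). refcount(pp2)=4>1 -> COPY to pp3. 4 ppages; refcounts: pp0:4 pp1:4 pp2:3 pp3:1
Op 6: write(P1, v2, 174). refcount(pp3)=1 -> write in place. 4 ppages; refcounts: pp0:4 pp1:4 pp2:3 pp3:1
P0: v0 -> pp0 = 49
P1: v0 -> pp0 = 49
P2: v0 -> pp0 = 49
P3: v0 -> pp0 = 49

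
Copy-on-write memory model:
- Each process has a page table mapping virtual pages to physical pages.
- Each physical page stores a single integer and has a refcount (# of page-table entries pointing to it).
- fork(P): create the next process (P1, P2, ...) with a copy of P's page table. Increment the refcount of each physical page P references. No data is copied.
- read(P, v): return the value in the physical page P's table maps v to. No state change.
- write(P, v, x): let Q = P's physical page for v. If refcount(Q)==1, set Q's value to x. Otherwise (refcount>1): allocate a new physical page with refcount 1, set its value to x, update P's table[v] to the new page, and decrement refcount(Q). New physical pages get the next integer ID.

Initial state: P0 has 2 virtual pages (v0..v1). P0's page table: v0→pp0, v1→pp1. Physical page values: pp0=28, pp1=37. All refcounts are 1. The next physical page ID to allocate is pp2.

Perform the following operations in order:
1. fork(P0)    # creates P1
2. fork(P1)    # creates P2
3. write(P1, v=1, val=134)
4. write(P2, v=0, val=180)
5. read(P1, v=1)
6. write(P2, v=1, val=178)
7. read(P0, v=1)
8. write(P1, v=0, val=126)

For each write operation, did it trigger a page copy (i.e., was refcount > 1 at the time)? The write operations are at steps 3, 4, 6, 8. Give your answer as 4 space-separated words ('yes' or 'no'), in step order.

Op 1: fork(P0) -> P1. 2 ppages; refcounts: pp0:2 pp1:2
Op 2: fork(P1) -> P2. 2 ppages; refcounts: pp0:3 pp1:3
Op 3: write(P1, v1, 134). refcount(pp1)=3>1 -> COPY to pp2. 3 ppages; refcounts: pp0:3 pp1:2 pp2:1
Op 4: write(P2, v0, 180). refcount(pp0)=3>1 -> COPY to pp3. 4 ppages; refcounts: pp0:2 pp1:2 pp2:1 pp3:1
Op 5: read(P1, v1) -> 134. No state change.
Op 6: write(P2, v1, 178). refcount(pp1)=2>1 -> COPY to pp4. 5 ppages; refcounts: pp0:2 pp1:1 pp2:1 pp3:1 pp4:1
Op 7: read(P0, v1) -> 37. No state change.
Op 8: write(P1, v0, 126). refcount(pp0)=2>1 -> COPY to pp5. 6 ppages; refcounts: pp0:1 pp1:1 pp2:1 pp3:1 pp4:1 pp5:1

yes yes yes yes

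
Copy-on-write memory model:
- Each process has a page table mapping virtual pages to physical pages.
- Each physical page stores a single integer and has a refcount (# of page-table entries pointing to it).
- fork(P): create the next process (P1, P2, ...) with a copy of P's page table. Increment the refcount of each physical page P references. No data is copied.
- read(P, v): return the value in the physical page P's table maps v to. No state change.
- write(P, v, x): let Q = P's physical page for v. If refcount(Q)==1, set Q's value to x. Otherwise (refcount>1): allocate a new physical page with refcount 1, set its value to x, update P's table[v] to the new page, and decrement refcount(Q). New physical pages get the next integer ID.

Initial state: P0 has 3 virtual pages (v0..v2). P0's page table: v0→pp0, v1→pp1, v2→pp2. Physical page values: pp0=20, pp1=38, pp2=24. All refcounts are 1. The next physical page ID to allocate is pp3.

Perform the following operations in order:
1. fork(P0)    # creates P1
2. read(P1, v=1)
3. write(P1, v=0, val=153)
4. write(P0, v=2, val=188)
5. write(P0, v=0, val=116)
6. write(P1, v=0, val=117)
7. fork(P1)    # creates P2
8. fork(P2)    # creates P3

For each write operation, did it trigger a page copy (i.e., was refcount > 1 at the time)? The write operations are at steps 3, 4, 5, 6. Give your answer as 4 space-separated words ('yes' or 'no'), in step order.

Op 1: fork(P0) -> P1. 3 ppages; refcounts: pp0:2 pp1:2 pp2:2
Op 2: read(P1, v1) -> 38. No state change.
Op 3: write(P1, v0, 153). refcount(pp0)=2>1 -> COPY to pp3. 4 ppages; refcounts: pp0:1 pp1:2 pp2:2 pp3:1
Op 4: write(P0, v2, 188). refcount(pp2)=2>1 -> COPY to pp4. 5 ppages; refcounts: pp0:1 pp1:2 pp2:1 pp3:1 pp4:1
Op 5: write(P0, v0, 116). refcount(pp0)=1 -> write in place. 5 ppages; refcounts: pp0:1 pp1:2 pp2:1 pp3:1 pp4:1
Op 6: write(P1, v0, 117). refcount(pp3)=1 -> write in place. 5 ppages; refcounts: pp0:1 pp1:2 pp2:1 pp3:1 pp4:1
Op 7: fork(P1) -> P2. 5 ppages; refcounts: pp0:1 pp1:3 pp2:2 pp3:2 pp4:1
Op 8: fork(P2) -> P3. 5 ppages; refcounts: pp0:1 pp1:4 pp2:3 pp3:3 pp4:1

yes yes no no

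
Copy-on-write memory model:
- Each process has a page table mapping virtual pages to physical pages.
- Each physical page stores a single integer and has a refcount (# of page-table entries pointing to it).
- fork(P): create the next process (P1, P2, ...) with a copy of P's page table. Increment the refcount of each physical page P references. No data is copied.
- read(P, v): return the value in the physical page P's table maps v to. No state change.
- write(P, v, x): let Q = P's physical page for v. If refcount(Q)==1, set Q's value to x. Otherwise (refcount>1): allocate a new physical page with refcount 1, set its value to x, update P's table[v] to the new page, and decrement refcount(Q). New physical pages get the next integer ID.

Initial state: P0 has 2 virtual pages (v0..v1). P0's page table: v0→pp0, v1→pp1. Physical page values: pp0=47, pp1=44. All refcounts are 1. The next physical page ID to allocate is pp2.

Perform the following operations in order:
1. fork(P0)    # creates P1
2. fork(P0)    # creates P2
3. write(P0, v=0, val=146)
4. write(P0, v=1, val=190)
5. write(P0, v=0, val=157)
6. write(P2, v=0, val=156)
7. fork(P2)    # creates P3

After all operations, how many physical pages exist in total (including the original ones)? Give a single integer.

Op 1: fork(P0) -> P1. 2 ppages; refcounts: pp0:2 pp1:2
Op 2: fork(P0) -> P2. 2 ppages; refcounts: pp0:3 pp1:3
Op 3: write(P0, v0, 146). refcount(pp0)=3>1 -> COPY to pp2. 3 ppages; refcounts: pp0:2 pp1:3 pp2:1
Op 4: write(P0, v1, 190). refcount(pp1)=3>1 -> COPY to pp3. 4 ppages; refcounts: pp0:2 pp1:2 pp2:1 pp3:1
Op 5: write(P0, v0, 157). refcount(pp2)=1 -> write in place. 4 ppages; refcounts: pp0:2 pp1:2 pp2:1 pp3:1
Op 6: write(P2, v0, 156). refcount(pp0)=2>1 -> COPY to pp4. 5 ppages; refcounts: pp0:1 pp1:2 pp2:1 pp3:1 pp4:1
Op 7: fork(P2) -> P3. 5 ppages; refcounts: pp0:1 pp1:3 pp2:1 pp3:1 pp4:2

Answer: 5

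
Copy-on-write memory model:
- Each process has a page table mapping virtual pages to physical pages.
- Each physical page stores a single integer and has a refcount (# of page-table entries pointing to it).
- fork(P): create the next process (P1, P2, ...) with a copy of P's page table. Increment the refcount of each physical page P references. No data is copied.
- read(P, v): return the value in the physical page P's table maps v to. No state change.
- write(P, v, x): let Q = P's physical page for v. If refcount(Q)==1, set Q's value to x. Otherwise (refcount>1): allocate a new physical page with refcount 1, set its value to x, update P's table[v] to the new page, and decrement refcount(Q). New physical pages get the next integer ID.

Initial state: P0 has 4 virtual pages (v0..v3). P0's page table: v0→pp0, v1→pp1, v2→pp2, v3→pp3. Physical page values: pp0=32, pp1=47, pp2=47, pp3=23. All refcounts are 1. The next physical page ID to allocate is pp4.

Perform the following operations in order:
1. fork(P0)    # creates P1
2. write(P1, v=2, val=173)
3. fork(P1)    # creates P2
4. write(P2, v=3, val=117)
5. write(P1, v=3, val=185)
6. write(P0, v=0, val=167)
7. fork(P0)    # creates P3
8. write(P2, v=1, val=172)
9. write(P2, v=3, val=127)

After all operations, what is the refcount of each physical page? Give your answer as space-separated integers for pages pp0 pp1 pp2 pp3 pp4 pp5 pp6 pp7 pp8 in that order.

Answer: 2 3 2 2 2 1 1 2 1

Derivation:
Op 1: fork(P0) -> P1. 4 ppages; refcounts: pp0:2 pp1:2 pp2:2 pp3:2
Op 2: write(P1, v2, 173). refcount(pp2)=2>1 -> COPY to pp4. 5 ppages; refcounts: pp0:2 pp1:2 pp2:1 pp3:2 pp4:1
Op 3: fork(P1) -> P2. 5 ppages; refcounts: pp0:3 pp1:3 pp2:1 pp3:3 pp4:2
Op 4: write(P2, v3, 117). refcount(pp3)=3>1 -> COPY to pp5. 6 ppages; refcounts: pp0:3 pp1:3 pp2:1 pp3:2 pp4:2 pp5:1
Op 5: write(P1, v3, 185). refcount(pp3)=2>1 -> COPY to pp6. 7 ppages; refcounts: pp0:3 pp1:3 pp2:1 pp3:1 pp4:2 pp5:1 pp6:1
Op 6: write(P0, v0, 167). refcount(pp0)=3>1 -> COPY to pp7. 8 ppages; refcounts: pp0:2 pp1:3 pp2:1 pp3:1 pp4:2 pp5:1 pp6:1 pp7:1
Op 7: fork(P0) -> P3. 8 ppages; refcounts: pp0:2 pp1:4 pp2:2 pp3:2 pp4:2 pp5:1 pp6:1 pp7:2
Op 8: write(P2, v1, 172). refcount(pp1)=4>1 -> COPY to pp8. 9 ppages; refcounts: pp0:2 pp1:3 pp2:2 pp3:2 pp4:2 pp5:1 pp6:1 pp7:2 pp8:1
Op 9: write(P2, v3, 127). refcount(pp5)=1 -> write in place. 9 ppages; refcounts: pp0:2 pp1:3 pp2:2 pp3:2 pp4:2 pp5:1 pp6:1 pp7:2 pp8:1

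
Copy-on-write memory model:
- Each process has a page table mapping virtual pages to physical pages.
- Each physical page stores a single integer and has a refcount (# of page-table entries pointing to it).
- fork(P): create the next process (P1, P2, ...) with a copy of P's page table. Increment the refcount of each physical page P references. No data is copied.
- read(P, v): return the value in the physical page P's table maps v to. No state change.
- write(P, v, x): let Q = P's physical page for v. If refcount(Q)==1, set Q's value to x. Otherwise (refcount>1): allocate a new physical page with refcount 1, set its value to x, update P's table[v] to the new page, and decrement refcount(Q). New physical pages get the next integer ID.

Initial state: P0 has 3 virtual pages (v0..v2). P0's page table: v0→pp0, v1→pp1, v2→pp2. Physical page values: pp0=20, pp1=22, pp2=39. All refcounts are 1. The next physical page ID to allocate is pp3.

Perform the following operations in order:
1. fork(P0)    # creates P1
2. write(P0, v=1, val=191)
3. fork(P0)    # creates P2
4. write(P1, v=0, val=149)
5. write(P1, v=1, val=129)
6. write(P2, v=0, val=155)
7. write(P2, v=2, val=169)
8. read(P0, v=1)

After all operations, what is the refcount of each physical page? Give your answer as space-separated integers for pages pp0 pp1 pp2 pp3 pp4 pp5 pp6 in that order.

Answer: 1 1 2 2 1 1 1

Derivation:
Op 1: fork(P0) -> P1. 3 ppages; refcounts: pp0:2 pp1:2 pp2:2
Op 2: write(P0, v1, 191). refcount(pp1)=2>1 -> COPY to pp3. 4 ppages; refcounts: pp0:2 pp1:1 pp2:2 pp3:1
Op 3: fork(P0) -> P2. 4 ppages; refcounts: pp0:3 pp1:1 pp2:3 pp3:2
Op 4: write(P1, v0, 149). refcount(pp0)=3>1 -> COPY to pp4. 5 ppages; refcounts: pp0:2 pp1:1 pp2:3 pp3:2 pp4:1
Op 5: write(P1, v1, 129). refcount(pp1)=1 -> write in place. 5 ppages; refcounts: pp0:2 pp1:1 pp2:3 pp3:2 pp4:1
Op 6: write(P2, v0, 155). refcount(pp0)=2>1 -> COPY to pp5. 6 ppages; refcounts: pp0:1 pp1:1 pp2:3 pp3:2 pp4:1 pp5:1
Op 7: write(P2, v2, 169). refcount(pp2)=3>1 -> COPY to pp6. 7 ppages; refcounts: pp0:1 pp1:1 pp2:2 pp3:2 pp4:1 pp5:1 pp6:1
Op 8: read(P0, v1) -> 191. No state change.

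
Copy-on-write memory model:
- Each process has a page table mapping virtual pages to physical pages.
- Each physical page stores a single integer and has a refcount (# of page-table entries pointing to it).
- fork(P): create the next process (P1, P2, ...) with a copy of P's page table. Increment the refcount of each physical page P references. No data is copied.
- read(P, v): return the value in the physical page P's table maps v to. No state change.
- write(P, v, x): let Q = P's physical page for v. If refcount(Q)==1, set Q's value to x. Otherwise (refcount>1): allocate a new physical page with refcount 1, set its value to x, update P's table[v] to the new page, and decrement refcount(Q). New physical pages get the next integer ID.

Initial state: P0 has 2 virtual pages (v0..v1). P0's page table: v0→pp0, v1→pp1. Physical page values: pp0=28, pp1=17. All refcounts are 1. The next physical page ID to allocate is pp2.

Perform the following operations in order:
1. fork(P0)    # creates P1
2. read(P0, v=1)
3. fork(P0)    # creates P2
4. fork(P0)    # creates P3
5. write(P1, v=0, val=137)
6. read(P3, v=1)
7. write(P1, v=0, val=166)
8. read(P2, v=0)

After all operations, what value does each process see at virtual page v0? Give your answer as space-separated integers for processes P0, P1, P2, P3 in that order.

Answer: 28 166 28 28

Derivation:
Op 1: fork(P0) -> P1. 2 ppages; refcounts: pp0:2 pp1:2
Op 2: read(P0, v1) -> 17. No state change.
Op 3: fork(P0) -> P2. 2 ppages; refcounts: pp0:3 pp1:3
Op 4: fork(P0) -> P3. 2 ppages; refcounts: pp0:4 pp1:4
Op 5: write(P1, v0, 137). refcount(pp0)=4>1 -> COPY to pp2. 3 ppages; refcounts: pp0:3 pp1:4 pp2:1
Op 6: read(P3, v1) -> 17. No state change.
Op 7: write(P1, v0, 166). refcount(pp2)=1 -> write in place. 3 ppages; refcounts: pp0:3 pp1:4 pp2:1
Op 8: read(P2, v0) -> 28. No state change.
P0: v0 -> pp0 = 28
P1: v0 -> pp2 = 166
P2: v0 -> pp0 = 28
P3: v0 -> pp0 = 28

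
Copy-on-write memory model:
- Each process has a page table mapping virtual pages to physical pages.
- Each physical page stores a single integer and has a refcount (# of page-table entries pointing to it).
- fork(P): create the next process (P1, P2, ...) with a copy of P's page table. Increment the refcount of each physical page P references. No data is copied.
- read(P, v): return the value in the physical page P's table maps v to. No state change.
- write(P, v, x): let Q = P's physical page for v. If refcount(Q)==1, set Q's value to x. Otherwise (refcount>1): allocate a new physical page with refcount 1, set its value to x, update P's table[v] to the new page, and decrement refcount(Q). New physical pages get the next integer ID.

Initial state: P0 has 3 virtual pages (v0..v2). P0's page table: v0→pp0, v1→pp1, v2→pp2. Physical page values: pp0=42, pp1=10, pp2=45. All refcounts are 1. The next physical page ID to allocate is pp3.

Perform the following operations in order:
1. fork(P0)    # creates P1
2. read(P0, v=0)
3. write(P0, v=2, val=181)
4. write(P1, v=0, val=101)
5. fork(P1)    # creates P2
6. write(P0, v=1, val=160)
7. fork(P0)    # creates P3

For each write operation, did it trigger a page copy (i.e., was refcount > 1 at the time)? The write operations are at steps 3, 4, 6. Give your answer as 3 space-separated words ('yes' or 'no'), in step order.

Op 1: fork(P0) -> P1. 3 ppages; refcounts: pp0:2 pp1:2 pp2:2
Op 2: read(P0, v0) -> 42. No state change.
Op 3: write(P0, v2, 181). refcount(pp2)=2>1 -> COPY to pp3. 4 ppages; refcounts: pp0:2 pp1:2 pp2:1 pp3:1
Op 4: write(P1, v0, 101). refcount(pp0)=2>1 -> COPY to pp4. 5 ppages; refcounts: pp0:1 pp1:2 pp2:1 pp3:1 pp4:1
Op 5: fork(P1) -> P2. 5 ppages; refcounts: pp0:1 pp1:3 pp2:2 pp3:1 pp4:2
Op 6: write(P0, v1, 160). refcount(pp1)=3>1 -> COPY to pp5. 6 ppages; refcounts: pp0:1 pp1:2 pp2:2 pp3:1 pp4:2 pp5:1
Op 7: fork(P0) -> P3. 6 ppages; refcounts: pp0:2 pp1:2 pp2:2 pp3:2 pp4:2 pp5:2

yes yes yes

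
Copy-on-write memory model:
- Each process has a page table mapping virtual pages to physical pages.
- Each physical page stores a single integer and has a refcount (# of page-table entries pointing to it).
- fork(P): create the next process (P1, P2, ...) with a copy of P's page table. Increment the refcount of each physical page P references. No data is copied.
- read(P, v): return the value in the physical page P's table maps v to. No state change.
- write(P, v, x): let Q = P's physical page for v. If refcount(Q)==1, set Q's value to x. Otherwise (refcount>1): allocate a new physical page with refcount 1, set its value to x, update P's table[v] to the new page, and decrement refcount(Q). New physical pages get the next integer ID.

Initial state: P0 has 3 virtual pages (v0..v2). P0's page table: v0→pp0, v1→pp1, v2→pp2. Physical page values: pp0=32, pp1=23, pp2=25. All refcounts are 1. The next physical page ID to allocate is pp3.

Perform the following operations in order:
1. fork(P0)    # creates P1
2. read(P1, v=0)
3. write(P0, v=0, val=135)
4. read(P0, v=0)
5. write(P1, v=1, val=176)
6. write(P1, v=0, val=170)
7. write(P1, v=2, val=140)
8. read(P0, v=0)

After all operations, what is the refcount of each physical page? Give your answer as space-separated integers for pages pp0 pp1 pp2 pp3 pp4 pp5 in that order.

Op 1: fork(P0) -> P1. 3 ppages; refcounts: pp0:2 pp1:2 pp2:2
Op 2: read(P1, v0) -> 32. No state change.
Op 3: write(P0, v0, 135). refcount(pp0)=2>1 -> COPY to pp3. 4 ppages; refcounts: pp0:1 pp1:2 pp2:2 pp3:1
Op 4: read(P0, v0) -> 135. No state change.
Op 5: write(P1, v1, 176). refcount(pp1)=2>1 -> COPY to pp4. 5 ppages; refcounts: pp0:1 pp1:1 pp2:2 pp3:1 pp4:1
Op 6: write(P1, v0, 170). refcount(pp0)=1 -> write in place. 5 ppages; refcounts: pp0:1 pp1:1 pp2:2 pp3:1 pp4:1
Op 7: write(P1, v2, 140). refcount(pp2)=2>1 -> COPY to pp5. 6 ppages; refcounts: pp0:1 pp1:1 pp2:1 pp3:1 pp4:1 pp5:1
Op 8: read(P0, v0) -> 135. No state change.

Answer: 1 1 1 1 1 1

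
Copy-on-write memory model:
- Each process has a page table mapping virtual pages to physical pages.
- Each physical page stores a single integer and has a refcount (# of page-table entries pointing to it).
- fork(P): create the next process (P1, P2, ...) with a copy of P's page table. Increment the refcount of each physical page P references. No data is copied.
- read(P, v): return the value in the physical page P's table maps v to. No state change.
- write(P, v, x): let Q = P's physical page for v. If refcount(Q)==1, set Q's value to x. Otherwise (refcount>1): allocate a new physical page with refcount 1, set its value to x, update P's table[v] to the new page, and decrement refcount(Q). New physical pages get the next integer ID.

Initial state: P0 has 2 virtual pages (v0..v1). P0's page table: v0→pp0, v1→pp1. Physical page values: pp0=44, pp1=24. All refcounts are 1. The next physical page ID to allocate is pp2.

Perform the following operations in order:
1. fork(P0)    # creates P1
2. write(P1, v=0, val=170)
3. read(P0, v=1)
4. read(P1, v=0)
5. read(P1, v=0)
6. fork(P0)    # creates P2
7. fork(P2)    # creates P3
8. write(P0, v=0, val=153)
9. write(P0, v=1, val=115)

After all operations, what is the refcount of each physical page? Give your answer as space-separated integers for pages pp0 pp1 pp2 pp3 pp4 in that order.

Answer: 2 3 1 1 1

Derivation:
Op 1: fork(P0) -> P1. 2 ppages; refcounts: pp0:2 pp1:2
Op 2: write(P1, v0, 170). refcount(pp0)=2>1 -> COPY to pp2. 3 ppages; refcounts: pp0:1 pp1:2 pp2:1
Op 3: read(P0, v1) -> 24. No state change.
Op 4: read(P1, v0) -> 170. No state change.
Op 5: read(P1, v0) -> 170. No state change.
Op 6: fork(P0) -> P2. 3 ppages; refcounts: pp0:2 pp1:3 pp2:1
Op 7: fork(P2) -> P3. 3 ppages; refcounts: pp0:3 pp1:4 pp2:1
Op 8: write(P0, v0, 153). refcount(pp0)=3>1 -> COPY to pp3. 4 ppages; refcounts: pp0:2 pp1:4 pp2:1 pp3:1
Op 9: write(P0, v1, 115). refcount(pp1)=4>1 -> COPY to pp4. 5 ppages; refcounts: pp0:2 pp1:3 pp2:1 pp3:1 pp4:1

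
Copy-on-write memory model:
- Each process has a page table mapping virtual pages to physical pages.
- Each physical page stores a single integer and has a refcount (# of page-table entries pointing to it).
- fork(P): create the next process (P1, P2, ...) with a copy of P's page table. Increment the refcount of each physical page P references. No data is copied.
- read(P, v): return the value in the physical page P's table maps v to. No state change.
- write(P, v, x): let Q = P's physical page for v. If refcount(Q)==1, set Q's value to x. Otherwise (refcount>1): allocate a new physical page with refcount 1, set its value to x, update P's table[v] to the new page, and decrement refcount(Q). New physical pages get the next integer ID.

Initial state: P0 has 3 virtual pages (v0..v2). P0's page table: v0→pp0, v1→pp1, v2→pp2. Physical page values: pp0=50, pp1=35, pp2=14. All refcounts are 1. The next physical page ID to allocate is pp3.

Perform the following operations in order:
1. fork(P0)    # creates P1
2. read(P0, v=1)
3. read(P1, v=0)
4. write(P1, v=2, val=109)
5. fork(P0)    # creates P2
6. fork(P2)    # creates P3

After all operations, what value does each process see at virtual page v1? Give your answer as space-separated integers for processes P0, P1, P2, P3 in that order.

Op 1: fork(P0) -> P1. 3 ppages; refcounts: pp0:2 pp1:2 pp2:2
Op 2: read(P0, v1) -> 35. No state change.
Op 3: read(P1, v0) -> 50. No state change.
Op 4: write(P1, v2, 109). refcount(pp2)=2>1 -> COPY to pp3. 4 ppages; refcounts: pp0:2 pp1:2 pp2:1 pp3:1
Op 5: fork(P0) -> P2. 4 ppages; refcounts: pp0:3 pp1:3 pp2:2 pp3:1
Op 6: fork(P2) -> P3. 4 ppages; refcounts: pp0:4 pp1:4 pp2:3 pp3:1
P0: v1 -> pp1 = 35
P1: v1 -> pp1 = 35
P2: v1 -> pp1 = 35
P3: v1 -> pp1 = 35

Answer: 35 35 35 35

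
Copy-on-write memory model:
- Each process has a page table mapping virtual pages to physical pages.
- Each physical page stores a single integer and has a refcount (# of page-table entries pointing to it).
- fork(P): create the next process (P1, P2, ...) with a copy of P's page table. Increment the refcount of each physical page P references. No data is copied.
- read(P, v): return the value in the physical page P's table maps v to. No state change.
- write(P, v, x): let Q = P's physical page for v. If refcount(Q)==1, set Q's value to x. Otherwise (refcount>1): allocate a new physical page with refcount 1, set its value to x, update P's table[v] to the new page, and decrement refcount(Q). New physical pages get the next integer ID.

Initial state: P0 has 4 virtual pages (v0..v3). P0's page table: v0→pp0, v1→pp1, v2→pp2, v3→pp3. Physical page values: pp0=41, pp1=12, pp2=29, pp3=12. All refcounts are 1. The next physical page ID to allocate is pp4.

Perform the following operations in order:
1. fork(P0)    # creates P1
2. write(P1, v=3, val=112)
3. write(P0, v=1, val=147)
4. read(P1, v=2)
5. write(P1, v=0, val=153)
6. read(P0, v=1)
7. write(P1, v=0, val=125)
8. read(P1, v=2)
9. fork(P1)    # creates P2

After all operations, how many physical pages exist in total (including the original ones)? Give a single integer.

Op 1: fork(P0) -> P1. 4 ppages; refcounts: pp0:2 pp1:2 pp2:2 pp3:2
Op 2: write(P1, v3, 112). refcount(pp3)=2>1 -> COPY to pp4. 5 ppages; refcounts: pp0:2 pp1:2 pp2:2 pp3:1 pp4:1
Op 3: write(P0, v1, 147). refcount(pp1)=2>1 -> COPY to pp5. 6 ppages; refcounts: pp0:2 pp1:1 pp2:2 pp3:1 pp4:1 pp5:1
Op 4: read(P1, v2) -> 29. No state change.
Op 5: write(P1, v0, 153). refcount(pp0)=2>1 -> COPY to pp6. 7 ppages; refcounts: pp0:1 pp1:1 pp2:2 pp3:1 pp4:1 pp5:1 pp6:1
Op 6: read(P0, v1) -> 147. No state change.
Op 7: write(P1, v0, 125). refcount(pp6)=1 -> write in place. 7 ppages; refcounts: pp0:1 pp1:1 pp2:2 pp3:1 pp4:1 pp5:1 pp6:1
Op 8: read(P1, v2) -> 29. No state change.
Op 9: fork(P1) -> P2. 7 ppages; refcounts: pp0:1 pp1:2 pp2:3 pp3:1 pp4:2 pp5:1 pp6:2

Answer: 7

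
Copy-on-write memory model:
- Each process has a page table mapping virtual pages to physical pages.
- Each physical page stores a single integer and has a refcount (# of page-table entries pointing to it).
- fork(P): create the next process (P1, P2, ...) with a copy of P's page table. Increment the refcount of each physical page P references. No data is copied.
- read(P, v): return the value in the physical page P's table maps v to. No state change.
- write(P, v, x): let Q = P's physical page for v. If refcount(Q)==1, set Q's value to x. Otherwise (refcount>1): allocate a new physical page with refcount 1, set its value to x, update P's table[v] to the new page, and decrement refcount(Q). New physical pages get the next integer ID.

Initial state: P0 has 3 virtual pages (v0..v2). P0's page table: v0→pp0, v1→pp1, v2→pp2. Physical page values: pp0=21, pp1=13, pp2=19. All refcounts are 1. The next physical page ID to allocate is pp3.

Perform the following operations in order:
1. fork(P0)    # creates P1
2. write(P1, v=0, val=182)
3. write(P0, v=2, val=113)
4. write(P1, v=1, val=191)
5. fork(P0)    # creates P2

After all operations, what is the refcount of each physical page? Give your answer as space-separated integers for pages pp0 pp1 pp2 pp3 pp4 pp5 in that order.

Op 1: fork(P0) -> P1. 3 ppages; refcounts: pp0:2 pp1:2 pp2:2
Op 2: write(P1, v0, 182). refcount(pp0)=2>1 -> COPY to pp3. 4 ppages; refcounts: pp0:1 pp1:2 pp2:2 pp3:1
Op 3: write(P0, v2, 113). refcount(pp2)=2>1 -> COPY to pp4. 5 ppages; refcounts: pp0:1 pp1:2 pp2:1 pp3:1 pp4:1
Op 4: write(P1, v1, 191). refcount(pp1)=2>1 -> COPY to pp5. 6 ppages; refcounts: pp0:1 pp1:1 pp2:1 pp3:1 pp4:1 pp5:1
Op 5: fork(P0) -> P2. 6 ppages; refcounts: pp0:2 pp1:2 pp2:1 pp3:1 pp4:2 pp5:1

Answer: 2 2 1 1 2 1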